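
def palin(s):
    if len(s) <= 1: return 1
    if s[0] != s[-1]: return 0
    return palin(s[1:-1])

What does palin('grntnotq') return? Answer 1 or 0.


palin('grntnotq'): s[0]='g' != s[-1]='q' -> return 0
Result: 0 (not a palindrome)

0


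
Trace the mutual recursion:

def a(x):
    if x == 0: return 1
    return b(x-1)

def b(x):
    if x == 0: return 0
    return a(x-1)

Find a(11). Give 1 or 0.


a(11) = b(10)
b(10) = a(9)
a(9) = b(8)
b(8) = a(7)
a(7) = b(6)
b(6) = a(5)
a(5) = b(4)
b(4) = a(3)
a(3) = b(2)
b(2) = a(1)
a(1) = b(0)
b(0) = 0  (base case)
Result: 0

0


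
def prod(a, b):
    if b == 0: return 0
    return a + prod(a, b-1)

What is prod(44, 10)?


prod(44, 10) = 44 + prod(44, 9)
prod(44, 9) = 44 + prod(44, 8)
prod(44, 8) = 44 + prod(44, 7)
prod(44, 7) = 44 + prod(44, 6)
prod(44, 6) = 44 + prod(44, 5)
prod(44, 5) = 44 + prod(44, 4)
prod(44, 4) = 44 + prod(44, 3)
prod(44, 3) = 44 + prod(44, 2)
prod(44, 2) = 44 + prod(44, 1)
prod(44, 1) = 44 + prod(44, 0)
prod(44, 0) = 0  (base case)
Total: 44 + 44 + 44 + 44 + 44 + 44 + 44 + 44 + 44 + 44 + 0 = 440

440


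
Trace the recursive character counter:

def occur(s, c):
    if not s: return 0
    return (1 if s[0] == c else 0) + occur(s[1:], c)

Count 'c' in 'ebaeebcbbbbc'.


s[0]='e' != 'c' -> 0
s[0]='b' != 'c' -> 0
s[0]='a' != 'c' -> 0
s[0]='e' != 'c' -> 0
s[0]='e' != 'c' -> 0
s[0]='b' != 'c' -> 0
s[0]='c' == 'c' -> 1
s[0]='b' != 'c' -> 0
s[0]='b' != 'c' -> 0
s[0]='b' != 'c' -> 0
s[0]='b' != 'c' -> 0
s[0]='c' == 'c' -> 1
Sum: 0 + 0 + 0 + 0 + 0 + 0 + 1 + 0 + 0 + 0 + 0 + 1 = 2

2


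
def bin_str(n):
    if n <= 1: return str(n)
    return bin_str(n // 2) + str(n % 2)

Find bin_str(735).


bin_str(735) = bin_str(367) + '1'
bin_str(367) = bin_str(183) + '1'
bin_str(183) = bin_str(91) + '1'
bin_str(91) = bin_str(45) + '1'
bin_str(45) = bin_str(22) + '1'
bin_str(22) = bin_str(11) + '0'
bin_str(11) = bin_str(5) + '1'
bin_str(5) = bin_str(2) + '1'
bin_str(2) = bin_str(1) + '0'
bin_str(1) = '1'  (base case)
Concatenating: '1' + '0' + '1' + '1' + '0' + '1' + '1' + '1' + '1' + '1' = '1011011111'

1011011111


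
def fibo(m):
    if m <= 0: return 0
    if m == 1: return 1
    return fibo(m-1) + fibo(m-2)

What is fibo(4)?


Computing fibo(4) bottom-up:
fibo(0) = 0
fibo(1) = 1
fibo(2) = fibo(1) + fibo(0) = 1 + 0 = 1
fibo(3) = fibo(2) + fibo(1) = 1 + 1 = 2
fibo(4) = fibo(3) + fibo(2) = 2 + 1 = 3

3


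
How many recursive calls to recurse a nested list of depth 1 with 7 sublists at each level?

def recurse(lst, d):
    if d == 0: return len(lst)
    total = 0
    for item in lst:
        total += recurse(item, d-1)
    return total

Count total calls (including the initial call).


At depth 0 (root): 1 call
At depth 1: each of 1 parents calls recurse on 7 children = 7 calls
Total: 1 + 7 = 8

8


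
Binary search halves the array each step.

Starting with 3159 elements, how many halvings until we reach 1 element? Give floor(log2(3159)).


3159 / 2 = 1579
1579 / 2 = 789
789 / 2 = 394
394 / 2 = 197
197 / 2 = 98
98 / 2 = 49
49 / 2 = 24
24 / 2 = 12
12 / 2 = 6
6 / 2 = 3
3 / 2 = 1
Reached 1 after 11 halvings

11


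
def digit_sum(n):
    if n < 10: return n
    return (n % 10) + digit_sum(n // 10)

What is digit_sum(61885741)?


digit_sum(61885741) = 1 + digit_sum(6188574)
digit_sum(6188574) = 4 + digit_sum(618857)
digit_sum(618857) = 7 + digit_sum(61885)
digit_sum(61885) = 5 + digit_sum(6188)
digit_sum(6188) = 8 + digit_sum(618)
digit_sum(618) = 8 + digit_sum(61)
digit_sum(61) = 1 + digit_sum(6)
digit_sum(6) = 6  (base case)
Total: 1 + 4 + 7 + 5 + 8 + 8 + 1 + 6 = 40

40


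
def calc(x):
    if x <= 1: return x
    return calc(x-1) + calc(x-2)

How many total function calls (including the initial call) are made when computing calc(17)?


Let C(n) = total calls for calc(n)
C(0) = 1, C(1) = 1
C(2) = 1 + C(1) + C(0) = 1 + 1 + 1 = 3
C(3) = 1 + C(2) + C(1) = 1 + 3 + 1 = 5
C(4) = 1 + C(3) + C(2) = 1 + 5 + 3 = 9
C(5) = 1 + C(4) + C(3) = 1 + 9 + 5 = 15
C(6) = 1 + C(5) + C(4) = 1 + 15 + 9 = 25
C(7) = 1 + C(6) + C(5) = 1 + 25 + 15 = 41
C(8) = 1 + C(7) + C(6) = 1 + 41 + 25 = 67
C(9) = 1 + C(8) + C(7) = 1 + 67 + 41 = 109
C(10) = 1 + C(9) + C(8) = 1 + 109 + 67 = 177
C(11) = 1 + C(10) + C(9) = 1 + 177 + 109 = 287
C(12) = 1 + C(11) + C(10) = 1 + 287 + 177 = 465
C(13) = 1 + C(12) + C(11) = 1 + 465 + 287 = 753
C(14) = 1 + C(13) + C(12) = 1 + 753 + 465 = 1219
C(15) = 1 + C(14) + C(13) = 1 + 1219 + 753 = 1973
C(16) = 1 + C(15) + C(14) = 1 + 1973 + 1219 = 3193
C(17) = 1 + C(16) + C(15) = 1 + 3193 + 1973 = 5167

5167


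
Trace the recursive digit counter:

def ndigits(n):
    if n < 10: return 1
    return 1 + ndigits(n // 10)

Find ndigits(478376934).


ndigits(478376934) = 1 + ndigits(47837693)
ndigits(47837693) = 1 + ndigits(4783769)
ndigits(4783769) = 1 + ndigits(478376)
ndigits(478376) = 1 + ndigits(47837)
ndigits(47837) = 1 + ndigits(4783)
ndigits(4783) = 1 + ndigits(478)
ndigits(478) = 1 + ndigits(47)
ndigits(47) = 1 + ndigits(4)
ndigits(4) = 1  (base case: 4 < 10)
Unwinding: 1 + 1 + 1 + 1 + 1 + 1 + 1 + 1 + 1 = 9

9


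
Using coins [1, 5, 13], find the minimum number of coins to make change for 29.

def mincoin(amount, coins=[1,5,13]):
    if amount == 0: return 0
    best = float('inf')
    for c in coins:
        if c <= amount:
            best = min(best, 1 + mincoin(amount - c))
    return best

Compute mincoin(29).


Building up with DP:
mincoin(0) = 0
mincoin(1) = min(1+mincoin(0)=1+0=1) = 1
mincoin(2) = min(1+mincoin(1)=1+1=2) = 2
mincoin(3) = min(1+mincoin(2)=1+2=3) = 3
mincoin(4) = min(1+mincoin(3)=1+3=4) = 4
mincoin(5) = min(1+mincoin(4)=1+4=5, 1+mincoin(0)=1+0=1) = 1
mincoin(6) = min(1+mincoin(5)=1+1=2, 1+mincoin(1)=1+1=2) = 2
mincoin(7) = min(1+mincoin(6)=1+2=3, 1+mincoin(2)=1+2=3) = 3
mincoin(8) = min(1+mincoin(7)=1+3=4, 1+mincoin(3)=1+3=4) = 4
mincoin(9) = min(1+mincoin(8)=1+4=5, 1+mincoin(4)=1+4=5) = 5
mincoin(10) = min(1+mincoin(9)=1+5=6, 1+mincoin(5)=1+1=2) = 2
mincoin(11) = min(1+mincoin(10)=1+2=3, 1+mincoin(6)=1+2=3) = 3
mincoin(12) = min(1+mincoin(11)=1+3=4, 1+mincoin(7)=1+3=4) = 4
mincoin(13) = min(1+mincoin(12)=1+4=5, 1+mincoin(8)=1+4=5, 1+mincoin(0)=1+0=1) = 1
mincoin(14) = min(1+mincoin(13)=1+1=2, 1+mincoin(9)=1+5=6, 1+mincoin(1)=1+1=2) = 2
mincoin(15) = min(1+mincoin(14)=1+2=3, 1+mincoin(10)=1+2=3, 1+mincoin(2)=1+2=3) = 3
mincoin(16) = min(1+mincoin(15)=1+3=4, 1+mincoin(11)=1+3=4, 1+mincoin(3)=1+3=4) = 4
mincoin(17) = min(1+mincoin(16)=1+4=5, 1+mincoin(12)=1+4=5, 1+mincoin(4)=1+4=5) = 5
mincoin(18) = min(1+mincoin(17)=1+5=6, 1+mincoin(13)=1+1=2, 1+mincoin(5)=1+1=2) = 2
mincoin(19) = min(1+mincoin(18)=1+2=3, 1+mincoin(14)=1+2=3, 1+mincoin(6)=1+2=3) = 3
mincoin(20) = min(1+mincoin(19)=1+3=4, 1+mincoin(15)=1+3=4, 1+mincoin(7)=1+3=4) = 4
mincoin(21) = min(1+mincoin(20)=1+4=5, 1+mincoin(16)=1+4=5, 1+mincoin(8)=1+4=5) = 5
mincoin(22) = min(1+mincoin(21)=1+5=6, 1+mincoin(17)=1+5=6, 1+mincoin(9)=1+5=6) = 6
mincoin(23) = min(1+mincoin(22)=1+6=7, 1+mincoin(18)=1+2=3, 1+mincoin(10)=1+2=3) = 3
mincoin(24) = min(1+mincoin(23)=1+3=4, 1+mincoin(19)=1+3=4, 1+mincoin(11)=1+3=4) = 4
mincoin(25) = min(1+mincoin(24)=1+4=5, 1+mincoin(20)=1+4=5, 1+mincoin(12)=1+4=5) = 5
mincoin(26) = min(1+mincoin(25)=1+5=6, 1+mincoin(21)=1+5=6, 1+mincoin(13)=1+1=2) = 2
mincoin(27) = min(1+mincoin(26)=1+2=3, 1+mincoin(22)=1+6=7, 1+mincoin(14)=1+2=3) = 3
mincoin(28) = min(1+mincoin(27)=1+3=4, 1+mincoin(23)=1+3=4, 1+mincoin(15)=1+3=4) = 4
mincoin(29) = min(1+mincoin(28)=1+4=5, 1+mincoin(24)=1+4=5, 1+mincoin(16)=1+4=5) = 5

5


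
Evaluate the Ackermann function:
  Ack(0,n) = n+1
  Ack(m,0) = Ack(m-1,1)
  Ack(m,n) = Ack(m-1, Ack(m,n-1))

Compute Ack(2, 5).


Ack(2, 5) = Ack(1, Ack(2, 4))
  Ack(2, 4) = Ack(1, Ack(2, 3))
    Ack(2, 3) = Ack(1, Ack(2, 2))
      Ack(2, 2) = Ack(1, Ack(2, 1))
        Ack(2, 1) = Ack(1, Ack(2, 0))
          Ack(2, 0) = Ack(1, 1)
          Ack(1, 1) = Ack(0, Ack(1, 0))
          Ack(1, 0) = Ack(0, 1)
          Ack(0, 1) = 2
            = Ack(0, 2)
          Ack(0, 2) = 3
          = Ack(1, 3)
          Ack(1, 3) = Ack(0, Ack(1, 2))
          Ack(1, 2) = Ack(0, Ack(1, 1))
          Ack(1, 1) = Ack(0, Ack(1, 0))
          Ack(1, 0) = Ack(0, 1)
          Ack(0, 1) = 2
            = Ack(0, 2)
          Ack(0, 2) = 3
            = Ack(0, 3)
          Ack(0, 3) = 4
            = Ack(0, 4)
          Ack(0, 4) = 5
        = Ack(1, 5)
        Ack(1, 5) = Ack(0, Ack(1, 4))
... (trace truncated)
Result: Ack(2, 5) = 13

13


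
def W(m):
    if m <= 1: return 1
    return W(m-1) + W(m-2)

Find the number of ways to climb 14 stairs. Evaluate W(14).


Building up from base cases:
W(0) = 1
W(1) = 1
W(2) = W(1) + W(0) = 1 + 1 = 2
W(3) = W(2) + W(1) = 2 + 1 = 3
W(4) = W(3) + W(2) = 3 + 2 = 5
W(5) = W(4) + W(3) = 5 + 3 = 8
W(6) = W(5) + W(4) = 8 + 5 = 13
W(7) = W(6) + W(5) = 13 + 8 = 21
W(8) = W(7) + W(6) = 21 + 13 = 34
W(9) = W(8) + W(7) = 34 + 21 = 55
W(10) = W(9) + W(8) = 55 + 34 = 89
W(11) = W(10) + W(9) = 89 + 55 = 144
W(12) = W(11) + W(10) = 144 + 89 = 233
W(13) = W(12) + W(11) = 233 + 144 = 377
W(14) = W(13) + W(12) = 377 + 233 = 610

610


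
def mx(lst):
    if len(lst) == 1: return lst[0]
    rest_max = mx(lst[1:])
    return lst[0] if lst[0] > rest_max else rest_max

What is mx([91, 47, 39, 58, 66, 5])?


mx([91, 47, 39, 58, 66, 5]): compare 91 with mx([47, 39, 58, 66, 5])
mx([47, 39, 58, 66, 5]): compare 47 with mx([39, 58, 66, 5])
mx([39, 58, 66, 5]): compare 39 with mx([58, 66, 5])
mx([58, 66, 5]): compare 58 with mx([66, 5])
mx([66, 5]): compare 66 with mx([5])
mx([5]) = 5  (base case)
Compare 66 with 5 -> 66
Compare 58 with 66 -> 66
Compare 39 with 66 -> 66
Compare 47 with 66 -> 66
Compare 91 with 66 -> 91

91


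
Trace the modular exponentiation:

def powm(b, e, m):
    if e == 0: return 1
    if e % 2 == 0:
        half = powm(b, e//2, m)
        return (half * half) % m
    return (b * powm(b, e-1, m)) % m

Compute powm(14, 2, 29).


powm(14, 2, 29): e is even, compute powm(14, 1, 29)
  powm(14, 1, 29): e is odd, compute powm(14, 0, 29)
    powm(14, 0, 29) = 1
  (14 * 1) % 29 = 14
half=14, (14*14) % 29 = 22

22


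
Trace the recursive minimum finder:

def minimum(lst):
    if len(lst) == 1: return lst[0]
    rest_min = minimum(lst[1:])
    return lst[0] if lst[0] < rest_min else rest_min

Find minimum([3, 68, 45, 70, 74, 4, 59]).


minimum([3, 68, 45, 70, 74, 4, 59]): compare 3 with minimum([68, 45, 70, 74, 4, 59])
minimum([68, 45, 70, 74, 4, 59]): compare 68 with minimum([45, 70, 74, 4, 59])
minimum([45, 70, 74, 4, 59]): compare 45 with minimum([70, 74, 4, 59])
minimum([70, 74, 4, 59]): compare 70 with minimum([74, 4, 59])
minimum([74, 4, 59]): compare 74 with minimum([4, 59])
minimum([4, 59]): compare 4 with minimum([59])
minimum([59]) = 59  (base case)
Compare 4 with 59 -> 4
Compare 74 with 4 -> 4
Compare 70 with 4 -> 4
Compare 45 with 4 -> 4
Compare 68 with 4 -> 4
Compare 3 with 4 -> 3

3


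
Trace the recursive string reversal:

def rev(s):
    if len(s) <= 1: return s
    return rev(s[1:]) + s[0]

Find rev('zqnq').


rev('zqnq') = rev('qnq') + 'z'
rev('qnq') = rev('nq') + 'q'
rev('nq') = rev('q') + 'n'
rev('q') = 'q'  (base case)
Concatenating: 'q' + 'n' + 'q' + 'z' = 'qnqz'

qnqz


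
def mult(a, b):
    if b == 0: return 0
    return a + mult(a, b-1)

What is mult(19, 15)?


mult(19, 15) = 19 + mult(19, 14)
mult(19, 14) = 19 + mult(19, 13)
mult(19, 13) = 19 + mult(19, 12)
mult(19, 12) = 19 + mult(19, 11)
mult(19, 11) = 19 + mult(19, 10)
mult(19, 10) = 19 + mult(19, 9)
mult(19, 9) = 19 + mult(19, 8)
mult(19, 8) = 19 + mult(19, 7)
mult(19, 7) = 19 + mult(19, 6)
mult(19, 6) = 19 + mult(19, 5)
mult(19, 5) = 19 + mult(19, 4)
mult(19, 4) = 19 + mult(19, 3)
mult(19, 3) = 19 + mult(19, 2)
mult(19, 2) = 19 + mult(19, 1)
mult(19, 1) = 19 + mult(19, 0)
mult(19, 0) = 0  (base case)
Total: 19 + 19 + 19 + 19 + 19 + 19 + 19 + 19 + 19 + 19 + 19 + 19 + 19 + 19 + 19 + 0 = 285

285


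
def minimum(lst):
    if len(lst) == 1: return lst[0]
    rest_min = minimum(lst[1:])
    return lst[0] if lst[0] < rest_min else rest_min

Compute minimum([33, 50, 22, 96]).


minimum([33, 50, 22, 96]): compare 33 with minimum([50, 22, 96])
minimum([50, 22, 96]): compare 50 with minimum([22, 96])
minimum([22, 96]): compare 22 with minimum([96])
minimum([96]) = 96  (base case)
Compare 22 with 96 -> 22
Compare 50 with 22 -> 22
Compare 33 with 22 -> 22

22


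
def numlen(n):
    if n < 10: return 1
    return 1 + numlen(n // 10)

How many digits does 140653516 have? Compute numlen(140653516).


numlen(140653516) = 1 + numlen(14065351)
numlen(14065351) = 1 + numlen(1406535)
numlen(1406535) = 1 + numlen(140653)
numlen(140653) = 1 + numlen(14065)
numlen(14065) = 1 + numlen(1406)
numlen(1406) = 1 + numlen(140)
numlen(140) = 1 + numlen(14)
numlen(14) = 1 + numlen(1)
numlen(1) = 1  (base case: 1 < 10)
Unwinding: 1 + 1 + 1 + 1 + 1 + 1 + 1 + 1 + 1 = 9

9


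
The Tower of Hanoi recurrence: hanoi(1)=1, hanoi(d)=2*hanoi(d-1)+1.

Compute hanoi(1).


hanoi(1) = 1  (base case)

1


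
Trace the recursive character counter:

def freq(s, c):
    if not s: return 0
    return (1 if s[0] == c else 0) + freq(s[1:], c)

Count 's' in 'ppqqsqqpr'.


s[0]='p' != 's' -> 0
s[0]='p' != 's' -> 0
s[0]='q' != 's' -> 0
s[0]='q' != 's' -> 0
s[0]='s' == 's' -> 1
s[0]='q' != 's' -> 0
s[0]='q' != 's' -> 0
s[0]='p' != 's' -> 0
s[0]='r' != 's' -> 0
Sum: 0 + 0 + 0 + 0 + 1 + 0 + 0 + 0 + 0 = 1

1


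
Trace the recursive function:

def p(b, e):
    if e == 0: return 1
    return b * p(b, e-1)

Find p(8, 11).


p(8, 11)
= 8 * p(8, 10)
= 8 * 8 * p(8, 9)
= 8 * 8 * 8 * p(8, 8)
= 8 * 8 * 8 * 8 * p(8, 7)
= 8 * 8 * 8 * 8 * 8 * p(8, 6)
= 8 * 8 * 8 * 8 * 8 * 8 * p(8, 5)
= 8 * 8 * 8 * 8 * 8 * 8 * 8 * p(8, 4)
= 8 * 8 * 8 * 8 * 8 * 8 * 8 * 8 * p(8, 3)
= 8 * 8 * 8 * 8 * 8 * 8 * 8 * 8 * 8 * p(8, 2)
= 8 * 8 * 8 * 8 * 8 * 8 * 8 * 8 * 8 * 8 * p(8, 1)
= 8 * 8 * 8 * 8 * 8 * 8 * 8 * 8 * 8 * 8 * 8 * p(8, 0)
= 8 * 8 * 8 * 8 * 8 * 8 * 8 * 8 * 8 * 8 * 8 * 1
= 8589934592

8589934592


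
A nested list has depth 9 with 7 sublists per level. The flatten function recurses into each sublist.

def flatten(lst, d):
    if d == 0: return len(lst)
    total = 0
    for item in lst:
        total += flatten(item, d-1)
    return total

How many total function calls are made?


At depth 0 (root): 1 call
At depth 1: each of 1 parents calls flatten on 7 children = 7 calls
At depth 2: each of 7 parents calls flatten on 7 children = 49 calls
At depth 3: each of 49 parents calls flatten on 7 children = 343 calls
At depth 4: each of 343 parents calls flatten on 7 children = 2401 calls
At depth 5: each of 2401 parents calls flatten on 7 children = 16807 calls
At depth 6: each of 16807 parents calls flatten on 7 children = 117649 calls
At depth 7: each of 117649 parents calls flatten on 7 children = 823543 calls
At depth 8: each of 823543 parents calls flatten on 7 children = 5764801 calls
At depth 9: each of 5764801 parents calls flatten on 7 children = 40353607 calls
Total: 1 + 7 + 49 + 343 + 2401 + 16807 + 117649 + 823543 + 5764801 + 40353607 = 47079208

47079208


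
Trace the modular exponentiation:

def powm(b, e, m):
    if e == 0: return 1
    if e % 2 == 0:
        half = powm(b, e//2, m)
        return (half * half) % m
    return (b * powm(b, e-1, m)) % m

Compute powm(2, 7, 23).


powm(2, 7, 23): e is odd, compute powm(2, 6, 23)
  powm(2, 6, 23): e is even, compute powm(2, 3, 23)
    powm(2, 3, 23): e is odd, compute powm(2, 2, 23)
      powm(2, 2, 23): e is even, compute powm(2, 1, 23)
        powm(2, 1, 23): e is odd, compute powm(2, 0, 23)
          powm(2, 0, 23) = 1
        (2 * 1) % 23 = 2
      half=2, (2*2) % 23 = 4
    (2 * 4) % 23 = 8
  half=8, (8*8) % 23 = 18
(2 * 18) % 23 = 13

13


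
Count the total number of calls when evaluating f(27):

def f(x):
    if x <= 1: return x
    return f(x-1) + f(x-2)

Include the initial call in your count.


Let C(n) = total calls for f(n)
C(0) = 1, C(1) = 1
C(2) = 1 + C(1) + C(0) = 1 + 1 + 1 = 3
C(3) = 1 + C(2) + C(1) = 1 + 3 + 1 = 5
C(4) = 1 + C(3) + C(2) = 1 + 5 + 3 = 9
C(5) = 1 + C(4) + C(3) = 1 + 9 + 5 = 15
C(6) = 1 + C(5) + C(4) = 1 + 15 + 9 = 25
C(7) = 1 + C(6) + C(5) = 1 + 25 + 15 = 41
C(8) = 1 + C(7) + C(6) = 1 + 41 + 25 = 67
C(9) = 1 + C(8) + C(7) = 1 + 67 + 41 = 109
C(10) = 1 + C(9) + C(8) = 1 + 109 + 67 = 177
C(11) = 1 + C(10) + C(9) = 1 + 177 + 109 = 287
C(12) = 1 + C(11) + C(10) = 1 + 287 + 177 = 465
C(13) = 1 + C(12) + C(11) = 1 + 465 + 287 = 753
C(14) = 1 + C(13) + C(12) = 1 + 753 + 465 = 1219
C(15) = 1 + C(14) + C(13) = 1 + 1219 + 753 = 1973
C(16) = 1 + C(15) + C(14) = 1 + 1973 + 1219 = 3193
C(17) = 1 + C(16) + C(15) = 1 + 3193 + 1973 = 5167
C(18) = 1 + C(17) + C(16) = 1 + 5167 + 3193 = 8361
C(19) = 1 + C(18) + C(17) = 1 + 8361 + 5167 = 13529
C(20) = 1 + C(19) + C(18) = 1 + 13529 + 8361 = 21891
C(21) = 1 + C(20) + C(19) = 1 + 21891 + 13529 = 35421
C(22) = 1 + C(21) + C(20) = 1 + 35421 + 21891 = 57313
C(23) = 1 + C(22) + C(21) = 1 + 57313 + 35421 = 92735
C(24) = 1 + C(23) + C(22) = 1 + 92735 + 57313 = 150049
C(25) = 1 + C(24) + C(23) = 1 + 150049 + 92735 = 242785
C(26) = 1 + C(25) + C(24) = 1 + 242785 + 150049 = 392835
C(27) = 1 + C(26) + C(25) = 1 + 392835 + 242785 = 635621

635621


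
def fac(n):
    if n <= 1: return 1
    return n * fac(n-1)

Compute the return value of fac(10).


fac(10)
= 10 * fac(9)
= 10 * 9 * fac(8)
= 10 * 9 * 8 * fac(7)
= 10 * 9 * 8 * 7 * fac(6)
= 10 * 9 * 8 * 7 * 6 * fac(5)
= 10 * 9 * 8 * 7 * 6 * 5 * fac(4)
= 10 * 9 * 8 * 7 * 6 * 5 * 4 * fac(3)
= 10 * 9 * 8 * 7 * 6 * 5 * 4 * 3 * fac(2)
= 10 * 9 * 8 * 7 * 6 * 5 * 4 * 3 * 2 * fac(1)
= 10 * 9 * 8 * 7 * 6 * 5 * 4 * 3 * 2 * 1
= 3628800

3628800


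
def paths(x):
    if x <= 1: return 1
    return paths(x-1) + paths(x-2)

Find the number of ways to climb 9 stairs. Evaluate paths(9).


Building up from base cases:
paths(0) = 1
paths(1) = 1
paths(2) = paths(1) + paths(0) = 1 + 1 = 2
paths(3) = paths(2) + paths(1) = 2 + 1 = 3
paths(4) = paths(3) + paths(2) = 3 + 2 = 5
paths(5) = paths(4) + paths(3) = 5 + 3 = 8
paths(6) = paths(5) + paths(4) = 8 + 5 = 13
paths(7) = paths(6) + paths(5) = 13 + 8 = 21
paths(8) = paths(7) + paths(6) = 21 + 13 = 34
paths(9) = paths(8) + paths(7) = 34 + 21 = 55

55


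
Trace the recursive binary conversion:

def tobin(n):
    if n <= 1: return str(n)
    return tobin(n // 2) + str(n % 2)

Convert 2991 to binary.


tobin(2991) = tobin(1495) + '1'
tobin(1495) = tobin(747) + '1'
tobin(747) = tobin(373) + '1'
tobin(373) = tobin(186) + '1'
tobin(186) = tobin(93) + '0'
tobin(93) = tobin(46) + '1'
tobin(46) = tobin(23) + '0'
tobin(23) = tobin(11) + '1'
tobin(11) = tobin(5) + '1'
tobin(5) = tobin(2) + '1'
tobin(2) = tobin(1) + '0'
tobin(1) = '1'  (base case)
Concatenating: '1' + '0' + '1' + '1' + '1' + '0' + '1' + '0' + '1' + '1' + '1' + '1' = '101110101111'

101110101111


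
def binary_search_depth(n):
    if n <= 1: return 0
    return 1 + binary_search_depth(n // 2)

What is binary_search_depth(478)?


478 / 2 = 239
239 / 2 = 119
119 / 2 = 59
59 / 2 = 29
29 / 2 = 14
14 / 2 = 7
7 / 2 = 3
3 / 2 = 1
Reached 1 after 8 halvings

8


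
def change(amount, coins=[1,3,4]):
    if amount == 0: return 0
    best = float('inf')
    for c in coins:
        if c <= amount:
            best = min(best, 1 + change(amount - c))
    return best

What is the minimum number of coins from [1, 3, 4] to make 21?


Building up with DP:
change(0) = 0
change(1) = min(1+change(0)=1+0=1) = 1
change(2) = min(1+change(1)=1+1=2) = 2
change(3) = min(1+change(2)=1+2=3, 1+change(0)=1+0=1) = 1
change(4) = min(1+change(3)=1+1=2, 1+change(1)=1+1=2, 1+change(0)=1+0=1) = 1
change(5) = min(1+change(4)=1+1=2, 1+change(2)=1+2=3, 1+change(1)=1+1=2) = 2
change(6) = min(1+change(5)=1+2=3, 1+change(3)=1+1=2, 1+change(2)=1+2=3) = 2
change(7) = min(1+change(6)=1+2=3, 1+change(4)=1+1=2, 1+change(3)=1+1=2) = 2
change(8) = min(1+change(7)=1+2=3, 1+change(5)=1+2=3, 1+change(4)=1+1=2) = 2
change(9) = min(1+change(8)=1+2=3, 1+change(6)=1+2=3, 1+change(5)=1+2=3) = 3
change(10) = min(1+change(9)=1+3=4, 1+change(7)=1+2=3, 1+change(6)=1+2=3) = 3
change(11) = min(1+change(10)=1+3=4, 1+change(8)=1+2=3, 1+change(7)=1+2=3) = 3
change(12) = min(1+change(11)=1+3=4, 1+change(9)=1+3=4, 1+change(8)=1+2=3) = 3
change(13) = min(1+change(12)=1+3=4, 1+change(10)=1+3=4, 1+change(9)=1+3=4) = 4
change(14) = min(1+change(13)=1+4=5, 1+change(11)=1+3=4, 1+change(10)=1+3=4) = 4
change(15) = min(1+change(14)=1+4=5, 1+change(12)=1+3=4, 1+change(11)=1+3=4) = 4
change(16) = min(1+change(15)=1+4=5, 1+change(13)=1+4=5, 1+change(12)=1+3=4) = 4
change(17) = min(1+change(16)=1+4=5, 1+change(14)=1+4=5, 1+change(13)=1+4=5) = 5
change(18) = min(1+change(17)=1+5=6, 1+change(15)=1+4=5, 1+change(14)=1+4=5) = 5
change(19) = min(1+change(18)=1+5=6, 1+change(16)=1+4=5, 1+change(15)=1+4=5) = 5
change(20) = min(1+change(19)=1+5=6, 1+change(17)=1+5=6, 1+change(16)=1+4=5) = 5
change(21) = min(1+change(20)=1+5=6, 1+change(18)=1+5=6, 1+change(17)=1+5=6) = 6

6


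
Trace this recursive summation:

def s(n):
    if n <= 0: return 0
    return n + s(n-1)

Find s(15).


s(15)
= 15 + 14 + 13 + 12 + 11 + 10 + 9 + 8 + 7 + 6 + 5 + 4 + 3 + 2 + 1 + s(0)
= 15 + 14 + 13 + 12 + 11 + 10 + 9 + 8 + 7 + 6 + 5 + 4 + 3 + 2 + 1 + 0
= 120

120


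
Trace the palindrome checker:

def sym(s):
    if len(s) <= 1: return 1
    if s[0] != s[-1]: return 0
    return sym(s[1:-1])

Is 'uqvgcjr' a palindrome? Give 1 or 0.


sym('uqvgcjr'): s[0]='u' != s[-1]='r' -> return 0
Result: 0 (not a palindrome)

0


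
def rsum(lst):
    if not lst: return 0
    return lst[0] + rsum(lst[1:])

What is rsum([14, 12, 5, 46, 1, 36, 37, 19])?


rsum([14, 12, 5, 46, 1, 36, 37, 19]) = 14 + rsum([12, 5, 46, 1, 36, 37, 19])
rsum([12, 5, 46, 1, 36, 37, 19]) = 12 + rsum([5, 46, 1, 36, 37, 19])
rsum([5, 46, 1, 36, 37, 19]) = 5 + rsum([46, 1, 36, 37, 19])
rsum([46, 1, 36, 37, 19]) = 46 + rsum([1, 36, 37, 19])
rsum([1, 36, 37, 19]) = 1 + rsum([36, 37, 19])
rsum([36, 37, 19]) = 36 + rsum([37, 19])
rsum([37, 19]) = 37 + rsum([19])
rsum([19]) = 19 + rsum([])
rsum([]) = 0  (base case)
Total: 14 + 12 + 5 + 46 + 1 + 36 + 37 + 19 + 0 = 170

170


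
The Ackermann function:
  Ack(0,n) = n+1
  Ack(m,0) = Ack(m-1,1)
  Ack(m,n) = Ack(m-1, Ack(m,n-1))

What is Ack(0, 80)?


Ack(0, 80) = 81
Result: Ack(0, 80) = 81

81


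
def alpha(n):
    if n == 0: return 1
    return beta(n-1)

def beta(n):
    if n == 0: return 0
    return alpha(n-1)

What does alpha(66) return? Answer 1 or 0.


alpha(66) = beta(65)
beta(65) = alpha(64)
alpha(64) = beta(63)
beta(63) = alpha(62)
alpha(62) = beta(61)
beta(61) = alpha(60)
alpha(60) = beta(59)
beta(59) = alpha(58)
alpha(58) = beta(57)
beta(57) = alpha(56)
alpha(56) = beta(55)
beta(55) = alpha(54)
alpha(54) = beta(53)
beta(53) = alpha(52)
alpha(52) = beta(51)
beta(51) = alpha(50)
alpha(50) = beta(49)
beta(49) = alpha(48)
alpha(48) = beta(47)
beta(47) = alpha(46)
alpha(46) = beta(45)
beta(45) = alpha(44)
alpha(44) = beta(43)
beta(43) = alpha(42)
alpha(42) = beta(41)
beta(41) = alpha(40)
alpha(40) = beta(39)
beta(39) = alpha(38)
alpha(38) = beta(37)
beta(37) = alpha(36)
alpha(36) = beta(35)
beta(35) = alpha(34)
alpha(34) = beta(33)
beta(33) = alpha(32)
alpha(32) = beta(31)
beta(31) = alpha(30)
alpha(30) = beta(29)
beta(29) = alpha(28)
alpha(28) = beta(27)
beta(27) = alpha(26)
alpha(26) = beta(25)
beta(25) = alpha(24)
alpha(24) = beta(23)
beta(23) = alpha(22)
alpha(22) = beta(21)
beta(21) = alpha(20)
alpha(20) = beta(19)
beta(19) = alpha(18)
alpha(18) = beta(17)
beta(17) = alpha(16)
alpha(16) = beta(15)
beta(15) = alpha(14)
alpha(14) = beta(13)
beta(13) = alpha(12)
alpha(12) = beta(11)
beta(11) = alpha(10)
alpha(10) = beta(9)
beta(9) = alpha(8)
alpha(8) = beta(7)
beta(7) = alpha(6)
alpha(6) = beta(5)
beta(5) = alpha(4)
alpha(4) = beta(3)
beta(3) = alpha(2)
alpha(2) = beta(1)
beta(1) = alpha(0)
alpha(0) = 1  (base case)
Result: 1

1


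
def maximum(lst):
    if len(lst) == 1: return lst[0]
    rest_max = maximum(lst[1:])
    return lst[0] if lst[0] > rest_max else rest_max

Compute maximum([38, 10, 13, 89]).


maximum([38, 10, 13, 89]): compare 38 with maximum([10, 13, 89])
maximum([10, 13, 89]): compare 10 with maximum([13, 89])
maximum([13, 89]): compare 13 with maximum([89])
maximum([89]) = 89  (base case)
Compare 13 with 89 -> 89
Compare 10 with 89 -> 89
Compare 38 with 89 -> 89

89


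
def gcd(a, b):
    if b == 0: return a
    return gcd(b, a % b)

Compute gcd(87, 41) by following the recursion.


gcd(87, 41) = gcd(41, 5)
gcd(41, 5) = gcd(5, 1)
gcd(5, 1) = gcd(1, 0)
gcd(1, 0) = 1  (base case)

1


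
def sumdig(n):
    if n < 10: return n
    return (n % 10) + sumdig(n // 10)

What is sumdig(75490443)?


sumdig(75490443) = 3 + sumdig(7549044)
sumdig(7549044) = 4 + sumdig(754904)
sumdig(754904) = 4 + sumdig(75490)
sumdig(75490) = 0 + sumdig(7549)
sumdig(7549) = 9 + sumdig(754)
sumdig(754) = 4 + sumdig(75)
sumdig(75) = 5 + sumdig(7)
sumdig(7) = 7  (base case)
Total: 3 + 4 + 4 + 0 + 9 + 4 + 5 + 7 = 36

36


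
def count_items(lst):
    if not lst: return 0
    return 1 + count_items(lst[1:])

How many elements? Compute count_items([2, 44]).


count_items([2, 44]) = 1 + count_items([44])
count_items([44]) = 1 + count_items([])
count_items([]) = 0  (base case)
Unwinding: 1 + 1 + 0 = 2

2


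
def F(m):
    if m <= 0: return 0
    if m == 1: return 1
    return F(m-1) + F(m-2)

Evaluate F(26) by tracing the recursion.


Computing F(26) bottom-up:
F(0) = 0
F(1) = 1
F(2) = F(1) + F(0) = 1 + 0 = 1
F(3) = F(2) + F(1) = 1 + 1 = 2
F(4) = F(3) + F(2) = 2 + 1 = 3
F(5) = F(4) + F(3) = 3 + 2 = 5
F(6) = F(5) + F(4) = 5 + 3 = 8
F(7) = F(6) + F(5) = 8 + 5 = 13
F(8) = F(7) + F(6) = 13 + 8 = 21
F(9) = F(8) + F(7) = 21 + 13 = 34
F(10) = F(9) + F(8) = 34 + 21 = 55
F(11) = F(10) + F(9) = 55 + 34 = 89
F(12) = F(11) + F(10) = 89 + 55 = 144
F(13) = F(12) + F(11) = 144 + 89 = 233
F(14) = F(13) + F(12) = 233 + 144 = 377
F(15) = F(14) + F(13) = 377 + 233 = 610
F(16) = F(15) + F(14) = 610 + 377 = 987
F(17) = F(16) + F(15) = 987 + 610 = 1597
F(18) = F(17) + F(16) = 1597 + 987 = 2584
F(19) = F(18) + F(17) = 2584 + 1597 = 4181
F(20) = F(19) + F(18) = 4181 + 2584 = 6765
F(21) = F(20) + F(19) = 6765 + 4181 = 10946
F(22) = F(21) + F(20) = 10946 + 6765 = 17711
F(23) = F(22) + F(21) = 17711 + 10946 = 28657
F(24) = F(23) + F(22) = 28657 + 17711 = 46368
F(25) = F(24) + F(23) = 46368 + 28657 = 75025
F(26) = F(25) + F(24) = 75025 + 46368 = 121393

121393


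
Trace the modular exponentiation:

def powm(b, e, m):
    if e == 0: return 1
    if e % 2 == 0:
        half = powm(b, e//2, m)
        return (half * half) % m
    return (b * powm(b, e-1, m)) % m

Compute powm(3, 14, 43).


powm(3, 14, 43): e is even, compute powm(3, 7, 43)
  powm(3, 7, 43): e is odd, compute powm(3, 6, 43)
    powm(3, 6, 43): e is even, compute powm(3, 3, 43)
      powm(3, 3, 43): e is odd, compute powm(3, 2, 43)
        powm(3, 2, 43): e is even, compute powm(3, 1, 43)
          powm(3, 1, 43): e is odd, compute powm(3, 0, 43)
          powm(3, 0, 43) = 1
          (3 * 1) % 43 = 3
        half=3, (3*3) % 43 = 9
      (3 * 9) % 43 = 27
    half=27, (27*27) % 43 = 41
  (3 * 41) % 43 = 37
half=37, (37*37) % 43 = 36

36


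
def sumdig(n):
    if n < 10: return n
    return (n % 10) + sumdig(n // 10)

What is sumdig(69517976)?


sumdig(69517976) = 6 + sumdig(6951797)
sumdig(6951797) = 7 + sumdig(695179)
sumdig(695179) = 9 + sumdig(69517)
sumdig(69517) = 7 + sumdig(6951)
sumdig(6951) = 1 + sumdig(695)
sumdig(695) = 5 + sumdig(69)
sumdig(69) = 9 + sumdig(6)
sumdig(6) = 6  (base case)
Total: 6 + 7 + 9 + 7 + 1 + 5 + 9 + 6 = 50

50


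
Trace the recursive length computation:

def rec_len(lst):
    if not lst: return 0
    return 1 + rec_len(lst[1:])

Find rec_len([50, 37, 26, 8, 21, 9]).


rec_len([50, 37, 26, 8, 21, 9]) = 1 + rec_len([37, 26, 8, 21, 9])
rec_len([37, 26, 8, 21, 9]) = 1 + rec_len([26, 8, 21, 9])
rec_len([26, 8, 21, 9]) = 1 + rec_len([8, 21, 9])
rec_len([8, 21, 9]) = 1 + rec_len([21, 9])
rec_len([21, 9]) = 1 + rec_len([9])
rec_len([9]) = 1 + rec_len([])
rec_len([]) = 0  (base case)
Unwinding: 1 + 1 + 1 + 1 + 1 + 1 + 0 = 6

6


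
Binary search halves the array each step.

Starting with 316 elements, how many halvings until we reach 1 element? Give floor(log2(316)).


316 / 2 = 158
158 / 2 = 79
79 / 2 = 39
39 / 2 = 19
19 / 2 = 9
9 / 2 = 4
4 / 2 = 2
2 / 2 = 1
Reached 1 after 8 halvings

8


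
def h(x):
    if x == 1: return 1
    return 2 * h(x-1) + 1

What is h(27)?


h(27) = 2 * h(26) + 1
h(26) = 2 * h(25) + 1
h(25) = 2 * h(24) + 1
h(24) = 2 * h(23) + 1
h(23) = 2 * h(22) + 1
h(22) = 2 * h(21) + 1
h(21) = 2 * h(20) + 1
h(20) = 2 * h(19) + 1
h(19) = 2 * h(18) + 1
h(18) = 2 * h(17) + 1
h(17) = 2 * h(16) + 1
h(16) = 2 * h(15) + 1
h(15) = 2 * h(14) + 1
h(14) = 2 * h(13) + 1
h(13) = 2 * h(12) + 1
h(12) = 2 * h(11) + 1
h(11) = 2 * h(10) + 1
h(10) = 2 * h(9) + 1
h(9) = 2 * h(8) + 1
h(8) = 2 * h(7) + 1
h(7) = 2 * h(6) + 1
h(6) = 2 * h(5) + 1
h(5) = 2 * h(4) + 1
h(4) = 2 * h(3) + 1
h(3) = 2 * h(2) + 1
h(2) = 2 * h(1) + 1
h(1) = 1  (base case)
h(2) = 2 * 1 + 1 = 3
h(3) = 2 * 3 + 1 = 7
h(4) = 2 * 7 + 1 = 15
h(5) = 2 * 15 + 1 = 31
h(6) = 2 * 31 + 1 = 63
h(7) = 2 * 63 + 1 = 127
h(8) = 2 * 127 + 1 = 255
h(9) = 2 * 255 + 1 = 511
h(10) = 2 * 511 + 1 = 1023
h(11) = 2 * 1023 + 1 = 2047
h(12) = 2 * 2047 + 1 = 4095
h(13) = 2 * 4095 + 1 = 8191
h(14) = 2 * 8191 + 1 = 16383
h(15) = 2 * 16383 + 1 = 32767
h(16) = 2 * 32767 + 1 = 65535
h(17) = 2 * 65535 + 1 = 131071
h(18) = 2 * 131071 + 1 = 262143
h(19) = 2 * 262143 + 1 = 524287
h(20) = 2 * 524287 + 1 = 1048575
h(21) = 2 * 1048575 + 1 = 2097151
h(22) = 2 * 2097151 + 1 = 4194303
h(23) = 2 * 4194303 + 1 = 8388607
h(24) = 2 * 8388607 + 1 = 16777215
h(25) = 2 * 16777215 + 1 = 33554431
h(26) = 2 * 33554431 + 1 = 67108863
h(27) = 2 * 67108863 + 1 = 134217727

134217727


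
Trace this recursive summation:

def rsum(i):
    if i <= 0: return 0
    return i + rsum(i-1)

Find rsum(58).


rsum(58)
= 58 + 57 + 56 + 55 + 54 + 53 + 52 + 51 + 50 + 49 + 48 + 47 + 46 + 45 + 44 + 43 + 42 + 41 + 40 + 39 + 38 + 37 + 36 + 35 + 34 + 33 + 32 + 31 + 30 + 29 + 28 + 27 + 26 + 25 + 24 + 23 + 22 + 21 + 20 + 19 + 18 + 17 + 16 + 15 + 14 + 13 + 12 + 11 + 10 + 9 + 8 + 7 + 6 + 5 + 4 + 3 + 2 + 1 + rsum(0)
= 58 + 57 + 56 + 55 + 54 + 53 + 52 + 51 + 50 + 49 + 48 + 47 + 46 + 45 + 44 + 43 + 42 + 41 + 40 + 39 + 38 + 37 + 36 + 35 + 34 + 33 + 32 + 31 + 30 + 29 + 28 + 27 + 26 + 25 + 24 + 23 + 22 + 21 + 20 + 19 + 18 + 17 + 16 + 15 + 14 + 13 + 12 + 11 + 10 + 9 + 8 + 7 + 6 + 5 + 4 + 3 + 2 + 1 + 0
= 1711

1711


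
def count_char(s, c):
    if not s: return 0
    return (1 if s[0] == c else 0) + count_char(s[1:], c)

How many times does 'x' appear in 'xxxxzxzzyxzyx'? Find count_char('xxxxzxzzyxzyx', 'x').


s[0]='x' == 'x' -> 1
s[0]='x' == 'x' -> 1
s[0]='x' == 'x' -> 1
s[0]='x' == 'x' -> 1
s[0]='z' != 'x' -> 0
s[0]='x' == 'x' -> 1
s[0]='z' != 'x' -> 0
s[0]='z' != 'x' -> 0
s[0]='y' != 'x' -> 0
s[0]='x' == 'x' -> 1
s[0]='z' != 'x' -> 0
s[0]='y' != 'x' -> 0
s[0]='x' == 'x' -> 1
Sum: 1 + 1 + 1 + 1 + 0 + 1 + 0 + 0 + 0 + 1 + 0 + 0 + 1 = 7

7


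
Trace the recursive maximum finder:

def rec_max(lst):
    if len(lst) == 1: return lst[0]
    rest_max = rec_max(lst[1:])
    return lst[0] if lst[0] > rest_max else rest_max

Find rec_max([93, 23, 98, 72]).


rec_max([93, 23, 98, 72]): compare 93 with rec_max([23, 98, 72])
rec_max([23, 98, 72]): compare 23 with rec_max([98, 72])
rec_max([98, 72]): compare 98 with rec_max([72])
rec_max([72]) = 72  (base case)
Compare 98 with 72 -> 98
Compare 23 with 98 -> 98
Compare 93 with 98 -> 98

98


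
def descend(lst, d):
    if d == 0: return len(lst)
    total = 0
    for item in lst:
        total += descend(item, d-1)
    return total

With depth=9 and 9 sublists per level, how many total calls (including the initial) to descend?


At depth 0 (root): 1 call
At depth 1: each of 1 parents calls descend on 9 children = 9 calls
At depth 2: each of 9 parents calls descend on 9 children = 81 calls
At depth 3: each of 81 parents calls descend on 9 children = 729 calls
At depth 4: each of 729 parents calls descend on 9 children = 6561 calls
At depth 5: each of 6561 parents calls descend on 9 children = 59049 calls
At depth 6: each of 59049 parents calls descend on 9 children = 531441 calls
At depth 7: each of 531441 parents calls descend on 9 children = 4782969 calls
At depth 8: each of 4782969 parents calls descend on 9 children = 43046721 calls
At depth 9: each of 43046721 parents calls descend on 9 children = 387420489 calls
Total: 1 + 9 + 81 + 729 + 6561 + 59049 + 531441 + 4782969 + 43046721 + 387420489 = 435848050

435848050


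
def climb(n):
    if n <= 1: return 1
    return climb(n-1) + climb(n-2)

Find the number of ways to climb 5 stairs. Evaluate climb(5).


Building up from base cases:
climb(0) = 1
climb(1) = 1
climb(2) = climb(1) + climb(0) = 1 + 1 = 2
climb(3) = climb(2) + climb(1) = 2 + 1 = 3
climb(4) = climb(3) + climb(2) = 3 + 2 = 5
climb(5) = climb(4) + climb(3) = 5 + 3 = 8

8


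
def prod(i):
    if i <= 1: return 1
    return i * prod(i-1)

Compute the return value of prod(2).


prod(2)
= 2 * prod(1)
= 2 * 1
= 2

2


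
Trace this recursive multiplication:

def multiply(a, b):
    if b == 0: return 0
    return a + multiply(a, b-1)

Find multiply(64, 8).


multiply(64, 8) = 64 + multiply(64, 7)
multiply(64, 7) = 64 + multiply(64, 6)
multiply(64, 6) = 64 + multiply(64, 5)
multiply(64, 5) = 64 + multiply(64, 4)
multiply(64, 4) = 64 + multiply(64, 3)
multiply(64, 3) = 64 + multiply(64, 2)
multiply(64, 2) = 64 + multiply(64, 1)
multiply(64, 1) = 64 + multiply(64, 0)
multiply(64, 0) = 0  (base case)
Total: 64 + 64 + 64 + 64 + 64 + 64 + 64 + 64 + 0 = 512

512


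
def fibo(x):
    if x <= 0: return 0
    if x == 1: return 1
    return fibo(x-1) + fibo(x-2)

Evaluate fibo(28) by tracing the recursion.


Computing fibo(28) bottom-up:
fibo(0) = 0
fibo(1) = 1
fibo(2) = fibo(1) + fibo(0) = 1 + 0 = 1
fibo(3) = fibo(2) + fibo(1) = 1 + 1 = 2
fibo(4) = fibo(3) + fibo(2) = 2 + 1 = 3
fibo(5) = fibo(4) + fibo(3) = 3 + 2 = 5
fibo(6) = fibo(5) + fibo(4) = 5 + 3 = 8
fibo(7) = fibo(6) + fibo(5) = 8 + 5 = 13
fibo(8) = fibo(7) + fibo(6) = 13 + 8 = 21
fibo(9) = fibo(8) + fibo(7) = 21 + 13 = 34
fibo(10) = fibo(9) + fibo(8) = 34 + 21 = 55
fibo(11) = fibo(10) + fibo(9) = 55 + 34 = 89
fibo(12) = fibo(11) + fibo(10) = 89 + 55 = 144
fibo(13) = fibo(12) + fibo(11) = 144 + 89 = 233
fibo(14) = fibo(13) + fibo(12) = 233 + 144 = 377
fibo(15) = fibo(14) + fibo(13) = 377 + 233 = 610
fibo(16) = fibo(15) + fibo(14) = 610 + 377 = 987
fibo(17) = fibo(16) + fibo(15) = 987 + 610 = 1597
fibo(18) = fibo(17) + fibo(16) = 1597 + 987 = 2584
fibo(19) = fibo(18) + fibo(17) = 2584 + 1597 = 4181
fibo(20) = fibo(19) + fibo(18) = 4181 + 2584 = 6765
fibo(21) = fibo(20) + fibo(19) = 6765 + 4181 = 10946
fibo(22) = fibo(21) + fibo(20) = 10946 + 6765 = 17711
fibo(23) = fibo(22) + fibo(21) = 17711 + 10946 = 28657
fibo(24) = fibo(23) + fibo(22) = 28657 + 17711 = 46368
fibo(25) = fibo(24) + fibo(23) = 46368 + 28657 = 75025
fibo(26) = fibo(25) + fibo(24) = 75025 + 46368 = 121393
fibo(27) = fibo(26) + fibo(25) = 121393 + 75025 = 196418
fibo(28) = fibo(27) + fibo(26) = 196418 + 121393 = 317811

317811


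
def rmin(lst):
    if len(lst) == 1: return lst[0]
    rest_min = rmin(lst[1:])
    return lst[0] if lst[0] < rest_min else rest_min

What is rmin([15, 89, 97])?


rmin([15, 89, 97]): compare 15 with rmin([89, 97])
rmin([89, 97]): compare 89 with rmin([97])
rmin([97]) = 97  (base case)
Compare 89 with 97 -> 89
Compare 15 with 89 -> 15

15


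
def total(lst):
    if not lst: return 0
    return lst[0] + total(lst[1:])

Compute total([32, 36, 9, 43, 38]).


total([32, 36, 9, 43, 38]) = 32 + total([36, 9, 43, 38])
total([36, 9, 43, 38]) = 36 + total([9, 43, 38])
total([9, 43, 38]) = 9 + total([43, 38])
total([43, 38]) = 43 + total([38])
total([38]) = 38 + total([])
total([]) = 0  (base case)
Total: 32 + 36 + 9 + 43 + 38 + 0 = 158

158


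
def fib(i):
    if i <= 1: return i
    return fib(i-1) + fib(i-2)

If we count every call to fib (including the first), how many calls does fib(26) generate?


Let C(n) = total calls for fib(n)
C(0) = 1, C(1) = 1
C(2) = 1 + C(1) + C(0) = 1 + 1 + 1 = 3
C(3) = 1 + C(2) + C(1) = 1 + 3 + 1 = 5
C(4) = 1 + C(3) + C(2) = 1 + 5 + 3 = 9
C(5) = 1 + C(4) + C(3) = 1 + 9 + 5 = 15
C(6) = 1 + C(5) + C(4) = 1 + 15 + 9 = 25
C(7) = 1 + C(6) + C(5) = 1 + 25 + 15 = 41
C(8) = 1 + C(7) + C(6) = 1 + 41 + 25 = 67
C(9) = 1 + C(8) + C(7) = 1 + 67 + 41 = 109
C(10) = 1 + C(9) + C(8) = 1 + 109 + 67 = 177
C(11) = 1 + C(10) + C(9) = 1 + 177 + 109 = 287
C(12) = 1 + C(11) + C(10) = 1 + 287 + 177 = 465
C(13) = 1 + C(12) + C(11) = 1 + 465 + 287 = 753
C(14) = 1 + C(13) + C(12) = 1 + 753 + 465 = 1219
C(15) = 1 + C(14) + C(13) = 1 + 1219 + 753 = 1973
C(16) = 1 + C(15) + C(14) = 1 + 1973 + 1219 = 3193
C(17) = 1 + C(16) + C(15) = 1 + 3193 + 1973 = 5167
C(18) = 1 + C(17) + C(16) = 1 + 5167 + 3193 = 8361
C(19) = 1 + C(18) + C(17) = 1 + 8361 + 5167 = 13529
C(20) = 1 + C(19) + C(18) = 1 + 13529 + 8361 = 21891
C(21) = 1 + C(20) + C(19) = 1 + 21891 + 13529 = 35421
C(22) = 1 + C(21) + C(20) = 1 + 35421 + 21891 = 57313
C(23) = 1 + C(22) + C(21) = 1 + 57313 + 35421 = 92735
C(24) = 1 + C(23) + C(22) = 1 + 92735 + 57313 = 150049
C(25) = 1 + C(24) + C(23) = 1 + 150049 + 92735 = 242785
C(26) = 1 + C(25) + C(24) = 1 + 242785 + 150049 = 392835

392835


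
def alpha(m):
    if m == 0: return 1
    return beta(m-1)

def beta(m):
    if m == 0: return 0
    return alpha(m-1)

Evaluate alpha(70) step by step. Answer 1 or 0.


alpha(70) = beta(69)
beta(69) = alpha(68)
alpha(68) = beta(67)
beta(67) = alpha(66)
alpha(66) = beta(65)
beta(65) = alpha(64)
alpha(64) = beta(63)
beta(63) = alpha(62)
alpha(62) = beta(61)
beta(61) = alpha(60)
alpha(60) = beta(59)
beta(59) = alpha(58)
alpha(58) = beta(57)
beta(57) = alpha(56)
alpha(56) = beta(55)
beta(55) = alpha(54)
alpha(54) = beta(53)
beta(53) = alpha(52)
alpha(52) = beta(51)
beta(51) = alpha(50)
alpha(50) = beta(49)
beta(49) = alpha(48)
alpha(48) = beta(47)
beta(47) = alpha(46)
alpha(46) = beta(45)
beta(45) = alpha(44)
alpha(44) = beta(43)
beta(43) = alpha(42)
alpha(42) = beta(41)
beta(41) = alpha(40)
alpha(40) = beta(39)
beta(39) = alpha(38)
alpha(38) = beta(37)
beta(37) = alpha(36)
alpha(36) = beta(35)
beta(35) = alpha(34)
alpha(34) = beta(33)
beta(33) = alpha(32)
alpha(32) = beta(31)
beta(31) = alpha(30)
alpha(30) = beta(29)
beta(29) = alpha(28)
alpha(28) = beta(27)
beta(27) = alpha(26)
alpha(26) = beta(25)
beta(25) = alpha(24)
alpha(24) = beta(23)
beta(23) = alpha(22)
alpha(22) = beta(21)
beta(21) = alpha(20)
alpha(20) = beta(19)
beta(19) = alpha(18)
alpha(18) = beta(17)
beta(17) = alpha(16)
alpha(16) = beta(15)
beta(15) = alpha(14)
alpha(14) = beta(13)
beta(13) = alpha(12)
alpha(12) = beta(11)
beta(11) = alpha(10)
alpha(10) = beta(9)
beta(9) = alpha(8)
alpha(8) = beta(7)
beta(7) = alpha(6)
alpha(6) = beta(5)
beta(5) = alpha(4)
alpha(4) = beta(3)
beta(3) = alpha(2)
alpha(2) = beta(1)
beta(1) = alpha(0)
alpha(0) = 1  (base case)
Result: 1

1


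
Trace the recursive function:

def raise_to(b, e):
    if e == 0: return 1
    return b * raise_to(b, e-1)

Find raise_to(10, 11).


raise_to(10, 11)
= 10 * raise_to(10, 10)
= 10 * 10 * raise_to(10, 9)
= 10 * 10 * 10 * raise_to(10, 8)
= 10 * 10 * 10 * 10 * raise_to(10, 7)
= 10 * 10 * 10 * 10 * 10 * raise_to(10, 6)
= 10 * 10 * 10 * 10 * 10 * 10 * raise_to(10, 5)
= 10 * 10 * 10 * 10 * 10 * 10 * 10 * raise_to(10, 4)
= 10 * 10 * 10 * 10 * 10 * 10 * 10 * 10 * raise_to(10, 3)
= 10 * 10 * 10 * 10 * 10 * 10 * 10 * 10 * 10 * raise_to(10, 2)
= 10 * 10 * 10 * 10 * 10 * 10 * 10 * 10 * 10 * 10 * raise_to(10, 1)
= 10 * 10 * 10 * 10 * 10 * 10 * 10 * 10 * 10 * 10 * 10 * raise_to(10, 0)
= 10 * 10 * 10 * 10 * 10 * 10 * 10 * 10 * 10 * 10 * 10 * 1
= 100000000000

100000000000


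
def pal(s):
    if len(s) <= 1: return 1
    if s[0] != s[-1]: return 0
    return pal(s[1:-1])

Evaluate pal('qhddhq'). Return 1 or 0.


pal('qhddhq'): s[0]='q' == s[-1]='q' -> check pal('hddh')
pal('hddh'): s[0]='h' == s[-1]='h' -> check pal('dd')
pal('dd'): s[0]='d' == s[-1]='d' -> check pal('')
pal(''): len <= 1 -> return 1  (base case)
Result: 1 (palindrome)

1


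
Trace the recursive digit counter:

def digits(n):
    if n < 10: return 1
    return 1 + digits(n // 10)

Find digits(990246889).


digits(990246889) = 1 + digits(99024688)
digits(99024688) = 1 + digits(9902468)
digits(9902468) = 1 + digits(990246)
digits(990246) = 1 + digits(99024)
digits(99024) = 1 + digits(9902)
digits(9902) = 1 + digits(990)
digits(990) = 1 + digits(99)
digits(99) = 1 + digits(9)
digits(9) = 1  (base case: 9 < 10)
Unwinding: 1 + 1 + 1 + 1 + 1 + 1 + 1 + 1 + 1 = 9

9
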